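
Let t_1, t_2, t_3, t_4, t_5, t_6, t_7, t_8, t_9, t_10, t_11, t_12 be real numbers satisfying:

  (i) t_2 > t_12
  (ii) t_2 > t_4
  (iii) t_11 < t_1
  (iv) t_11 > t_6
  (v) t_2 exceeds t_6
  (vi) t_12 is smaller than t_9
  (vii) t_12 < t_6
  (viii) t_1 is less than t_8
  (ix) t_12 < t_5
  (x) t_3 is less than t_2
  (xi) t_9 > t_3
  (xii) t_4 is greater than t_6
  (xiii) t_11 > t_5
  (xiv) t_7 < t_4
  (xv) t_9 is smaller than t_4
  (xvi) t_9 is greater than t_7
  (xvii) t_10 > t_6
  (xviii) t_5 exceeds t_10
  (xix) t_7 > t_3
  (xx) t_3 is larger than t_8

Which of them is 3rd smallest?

t_10

Piecing the relations together gives one ordering: t_12 < t_6 < t_10 < t_5 < t_11 < t_1 < t_8 < t_3 < t_7 < t_9 < t_4 < t_2.
Counting 3 from the smallest end gives t_10.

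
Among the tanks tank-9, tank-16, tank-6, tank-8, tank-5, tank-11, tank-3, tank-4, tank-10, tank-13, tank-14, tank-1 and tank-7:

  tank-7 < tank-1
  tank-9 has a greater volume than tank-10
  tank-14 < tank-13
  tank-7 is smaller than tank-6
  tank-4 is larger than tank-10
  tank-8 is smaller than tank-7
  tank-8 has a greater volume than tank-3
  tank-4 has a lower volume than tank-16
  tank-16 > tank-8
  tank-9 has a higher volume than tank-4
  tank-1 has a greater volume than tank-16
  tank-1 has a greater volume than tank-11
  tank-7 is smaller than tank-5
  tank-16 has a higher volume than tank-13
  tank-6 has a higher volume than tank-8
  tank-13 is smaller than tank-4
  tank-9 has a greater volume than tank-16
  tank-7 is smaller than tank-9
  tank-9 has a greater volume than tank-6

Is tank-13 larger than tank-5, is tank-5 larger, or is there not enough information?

undetermined

Following every chain through tank-13: above tank-13 we get tank-4, tank-16, tank-1, tank-9; below tank-13 we get tank-14.
tank-5 is not reached, and no chain runs the other way from tank-5 to tank-13.
So the given relations leave the order of tank-13 and tank-5 undetermined.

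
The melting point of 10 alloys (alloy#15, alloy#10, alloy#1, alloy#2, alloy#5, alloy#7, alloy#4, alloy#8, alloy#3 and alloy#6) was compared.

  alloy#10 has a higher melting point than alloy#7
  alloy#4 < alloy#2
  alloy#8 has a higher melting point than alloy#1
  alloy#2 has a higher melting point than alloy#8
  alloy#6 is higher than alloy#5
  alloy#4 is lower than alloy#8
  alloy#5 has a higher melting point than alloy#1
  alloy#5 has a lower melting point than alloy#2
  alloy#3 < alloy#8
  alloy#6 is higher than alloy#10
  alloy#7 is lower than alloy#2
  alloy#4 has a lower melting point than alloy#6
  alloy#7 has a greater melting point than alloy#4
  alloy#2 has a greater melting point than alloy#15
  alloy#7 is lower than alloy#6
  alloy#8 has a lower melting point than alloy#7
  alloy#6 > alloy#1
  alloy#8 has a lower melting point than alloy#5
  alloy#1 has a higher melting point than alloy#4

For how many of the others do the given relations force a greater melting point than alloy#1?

From alloy#1 the given relations immediately reach alloy#8, alloy#5, alloy#6.
From those, alloy#7, alloy#2 — 5 in total.
From those, alloy#10 — 6 in total.
No other element is forced above alloy#1 by the given relations, so the count is 6.

6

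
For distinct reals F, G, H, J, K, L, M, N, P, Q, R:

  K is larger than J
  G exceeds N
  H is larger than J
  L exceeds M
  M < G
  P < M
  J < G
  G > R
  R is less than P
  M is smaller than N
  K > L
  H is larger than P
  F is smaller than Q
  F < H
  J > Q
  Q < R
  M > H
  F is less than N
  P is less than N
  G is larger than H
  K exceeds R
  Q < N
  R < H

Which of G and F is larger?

G

Following the relations from F: F < Q < R < P < H < M < N < G.
So F < G; G is the larger of the two.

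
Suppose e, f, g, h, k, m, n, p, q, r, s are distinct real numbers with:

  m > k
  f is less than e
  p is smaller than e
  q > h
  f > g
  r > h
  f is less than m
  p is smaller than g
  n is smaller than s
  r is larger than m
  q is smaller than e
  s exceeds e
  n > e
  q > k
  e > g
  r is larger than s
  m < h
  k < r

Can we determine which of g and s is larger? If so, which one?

s

The relevant relations are g < f; f < m; m < h; h < q; q < e; e < n; n < s.
Chaining these gives g < f < m < h < q < e < n < s.
So s is larger.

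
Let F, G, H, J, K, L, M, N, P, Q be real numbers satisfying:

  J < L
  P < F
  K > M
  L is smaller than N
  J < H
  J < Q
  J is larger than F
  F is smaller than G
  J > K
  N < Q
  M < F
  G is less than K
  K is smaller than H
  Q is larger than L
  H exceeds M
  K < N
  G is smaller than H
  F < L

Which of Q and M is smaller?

M

M < F and F < G give M < G.
With G < K: M < F < G < K.
Then K < J extends the chain to J.
Then J < L extends the chain to L.
Then L < N extends the chain to N.
With N < Q: M < F < G < K < J < L < N < Q.
So M < Q; M is the smaller of the two.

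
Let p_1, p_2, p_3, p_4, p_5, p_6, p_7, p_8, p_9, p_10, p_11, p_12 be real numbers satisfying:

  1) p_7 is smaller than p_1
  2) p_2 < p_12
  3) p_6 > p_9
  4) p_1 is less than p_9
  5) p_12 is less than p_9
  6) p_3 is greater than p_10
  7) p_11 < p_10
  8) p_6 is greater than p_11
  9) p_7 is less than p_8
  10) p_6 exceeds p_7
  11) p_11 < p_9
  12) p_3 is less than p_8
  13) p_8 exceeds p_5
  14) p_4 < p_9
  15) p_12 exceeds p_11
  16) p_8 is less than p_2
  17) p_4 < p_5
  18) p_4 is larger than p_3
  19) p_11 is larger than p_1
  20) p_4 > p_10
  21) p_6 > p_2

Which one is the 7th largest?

The consecutive relations fix a unique order: p_7 < p_1 < p_11 < p_10 < p_3 < p_4 < p_5 < p_8 < p_2 < p_12 < p_9 < p_6.
The 7th largest is p_4.

p_4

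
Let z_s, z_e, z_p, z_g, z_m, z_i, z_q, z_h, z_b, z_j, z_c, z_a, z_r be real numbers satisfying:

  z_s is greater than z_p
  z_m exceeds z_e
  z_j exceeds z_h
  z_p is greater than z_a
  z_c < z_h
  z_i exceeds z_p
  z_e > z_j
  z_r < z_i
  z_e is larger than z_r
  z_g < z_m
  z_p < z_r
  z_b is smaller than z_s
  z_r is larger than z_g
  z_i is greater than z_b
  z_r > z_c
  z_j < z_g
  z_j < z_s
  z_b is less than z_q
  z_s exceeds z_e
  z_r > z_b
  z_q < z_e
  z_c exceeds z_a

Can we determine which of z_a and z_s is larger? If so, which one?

Link the given pairs in sequence: z_a < z_c; z_c < z_h; z_h < z_j; z_j < z_g; z_g < z_r; z_r < z_e; z_e < z_s.
Together: z_a < z_c < z_h < z_j < z_g < z_r < z_e < z_s.
So z_s is larger.

z_s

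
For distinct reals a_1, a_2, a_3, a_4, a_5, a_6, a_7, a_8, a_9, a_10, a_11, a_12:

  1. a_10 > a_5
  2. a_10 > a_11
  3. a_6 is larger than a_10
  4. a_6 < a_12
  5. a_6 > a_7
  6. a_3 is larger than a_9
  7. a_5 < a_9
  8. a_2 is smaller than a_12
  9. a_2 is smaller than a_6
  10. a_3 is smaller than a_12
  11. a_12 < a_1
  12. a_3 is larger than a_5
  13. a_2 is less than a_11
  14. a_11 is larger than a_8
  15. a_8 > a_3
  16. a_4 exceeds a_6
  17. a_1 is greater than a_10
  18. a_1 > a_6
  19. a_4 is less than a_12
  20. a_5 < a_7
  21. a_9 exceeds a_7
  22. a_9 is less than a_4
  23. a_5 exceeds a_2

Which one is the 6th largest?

Chaining the given pairs: a_2 < a_5 < a_7 < a_9 < a_3 < a_8 < a_11 < a_10 < a_6 < a_4 < a_12 < a_1.
Counting 6 from the largest end gives a_11.

a_11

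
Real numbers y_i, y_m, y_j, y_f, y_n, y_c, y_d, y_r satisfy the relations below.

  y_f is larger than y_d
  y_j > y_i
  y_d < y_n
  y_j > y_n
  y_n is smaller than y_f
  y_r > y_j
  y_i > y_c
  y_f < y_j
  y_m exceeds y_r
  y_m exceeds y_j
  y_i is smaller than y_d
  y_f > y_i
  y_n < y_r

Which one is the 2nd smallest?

y_i

The consecutive relations fix a unique order: y_c < y_i < y_d < y_n < y_f < y_j < y_r < y_m.
The 2nd smallest is y_i.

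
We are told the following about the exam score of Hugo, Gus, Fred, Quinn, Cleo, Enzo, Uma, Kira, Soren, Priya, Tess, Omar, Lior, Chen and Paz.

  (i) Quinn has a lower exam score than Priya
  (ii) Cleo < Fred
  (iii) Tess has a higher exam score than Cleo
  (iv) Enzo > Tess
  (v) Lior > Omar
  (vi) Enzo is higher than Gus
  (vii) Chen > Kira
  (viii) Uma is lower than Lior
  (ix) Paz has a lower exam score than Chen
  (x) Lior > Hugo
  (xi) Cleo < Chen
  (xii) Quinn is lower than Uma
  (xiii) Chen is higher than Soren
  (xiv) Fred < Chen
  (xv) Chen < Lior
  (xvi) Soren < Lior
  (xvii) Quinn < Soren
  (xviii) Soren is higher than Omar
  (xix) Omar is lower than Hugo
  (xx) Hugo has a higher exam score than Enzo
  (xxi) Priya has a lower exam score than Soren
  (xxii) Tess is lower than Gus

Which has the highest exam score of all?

Cleo is not greatest since Cleo < Tess; Quinn is not greatest since Quinn < Priya; Tess is not greatest since Tess < Gus; Uma is not greatest since Uma < Lior; Omar is not greatest since Omar < Soren; Kira is not greatest since Kira < Chen; Priya is not greatest since Priya < Soren; Paz is not greatest since Paz < Chen; Gus is not greatest since Gus < Enzo; Enzo is not greatest since Enzo < Hugo; Hugo is not greatest since Hugo < Lior; Fred is not greatest since Fred < Chen; Soren is not greatest since Soren < Chen; Chen is not greatest since Chen < Lior.
Only Lior has nothing above it, so Lior is the highest exam score.

Lior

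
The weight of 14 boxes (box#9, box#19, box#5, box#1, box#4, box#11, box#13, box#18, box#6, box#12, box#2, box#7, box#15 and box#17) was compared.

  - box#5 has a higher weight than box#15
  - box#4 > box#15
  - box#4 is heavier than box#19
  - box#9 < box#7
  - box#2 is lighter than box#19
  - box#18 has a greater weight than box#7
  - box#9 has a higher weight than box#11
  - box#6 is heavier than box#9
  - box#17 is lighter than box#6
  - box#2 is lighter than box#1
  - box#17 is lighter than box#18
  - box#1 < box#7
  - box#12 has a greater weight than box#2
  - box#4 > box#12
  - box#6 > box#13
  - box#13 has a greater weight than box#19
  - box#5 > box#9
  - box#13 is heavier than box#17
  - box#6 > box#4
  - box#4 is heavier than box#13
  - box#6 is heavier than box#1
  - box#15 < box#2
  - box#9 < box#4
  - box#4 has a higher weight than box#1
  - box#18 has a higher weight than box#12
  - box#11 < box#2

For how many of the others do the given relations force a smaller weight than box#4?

Directly below box#4: box#15, box#9, box#19, box#1, box#12, box#13.
One step further: box#11, box#2, box#17 (9 so far).
Nothing else is reachable below box#4; 9 in all.

9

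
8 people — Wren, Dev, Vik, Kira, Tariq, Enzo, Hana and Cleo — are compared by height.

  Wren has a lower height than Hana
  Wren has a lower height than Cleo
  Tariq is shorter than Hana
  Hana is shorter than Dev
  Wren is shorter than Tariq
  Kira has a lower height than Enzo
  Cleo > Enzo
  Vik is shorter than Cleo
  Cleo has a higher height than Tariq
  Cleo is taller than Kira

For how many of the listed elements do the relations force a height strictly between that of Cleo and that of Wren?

Chaining upward from Wren reaches: Tariq, Hana, Dev.
Chaining downward from Cleo reaches: Vik, Kira, Tariq, Enzo.
Strictly between Wren and Cleo are those in both lists: Tariq — 1 element.

1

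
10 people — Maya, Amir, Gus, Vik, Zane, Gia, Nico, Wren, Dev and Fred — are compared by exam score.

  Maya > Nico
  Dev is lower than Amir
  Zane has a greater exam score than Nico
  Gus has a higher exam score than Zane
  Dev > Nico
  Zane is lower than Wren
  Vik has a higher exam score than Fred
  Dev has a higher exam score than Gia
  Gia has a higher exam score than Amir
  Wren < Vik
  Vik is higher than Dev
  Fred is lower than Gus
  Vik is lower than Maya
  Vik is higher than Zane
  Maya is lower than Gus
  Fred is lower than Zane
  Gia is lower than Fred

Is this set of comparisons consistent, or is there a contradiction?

We have Gia < Dev stated directly, yet also Dev < Amir < Gia by chaining the others — so Dev < Gia. Contradiction.

inconsistent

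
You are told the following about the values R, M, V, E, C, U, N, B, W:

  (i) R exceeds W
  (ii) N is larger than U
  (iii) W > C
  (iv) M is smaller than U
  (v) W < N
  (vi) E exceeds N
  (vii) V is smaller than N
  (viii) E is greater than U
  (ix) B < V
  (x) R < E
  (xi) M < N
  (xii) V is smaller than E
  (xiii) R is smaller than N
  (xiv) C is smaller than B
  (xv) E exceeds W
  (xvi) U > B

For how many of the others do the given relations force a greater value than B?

The elements the relations force above B are V, U, N, E — no chain reaches any other.
That is 4.

4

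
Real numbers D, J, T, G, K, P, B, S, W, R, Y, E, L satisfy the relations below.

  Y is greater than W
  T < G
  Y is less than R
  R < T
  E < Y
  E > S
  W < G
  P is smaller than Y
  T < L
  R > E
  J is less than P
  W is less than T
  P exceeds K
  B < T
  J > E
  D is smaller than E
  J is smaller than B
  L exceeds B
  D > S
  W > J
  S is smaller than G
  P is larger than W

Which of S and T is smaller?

S

Following the relations from S: S < D < E < J < W < P < Y < R < T.
So S < T; S is the smaller of the two.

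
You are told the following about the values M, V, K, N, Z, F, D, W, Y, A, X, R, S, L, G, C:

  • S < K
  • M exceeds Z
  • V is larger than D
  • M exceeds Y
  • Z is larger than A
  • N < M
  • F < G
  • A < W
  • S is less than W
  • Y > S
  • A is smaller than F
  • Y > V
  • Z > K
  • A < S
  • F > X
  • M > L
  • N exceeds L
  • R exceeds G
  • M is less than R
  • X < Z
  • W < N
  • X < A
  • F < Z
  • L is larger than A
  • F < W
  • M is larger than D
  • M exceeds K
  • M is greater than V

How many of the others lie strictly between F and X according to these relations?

1

The relations place X below F. An element lies strictly between them when it is forced above X and also forced below F.
Above X: {A, S, K, Z, G, L, Y, W, N, M, R}. Below F: {A}.
Intersection: {A} — 1.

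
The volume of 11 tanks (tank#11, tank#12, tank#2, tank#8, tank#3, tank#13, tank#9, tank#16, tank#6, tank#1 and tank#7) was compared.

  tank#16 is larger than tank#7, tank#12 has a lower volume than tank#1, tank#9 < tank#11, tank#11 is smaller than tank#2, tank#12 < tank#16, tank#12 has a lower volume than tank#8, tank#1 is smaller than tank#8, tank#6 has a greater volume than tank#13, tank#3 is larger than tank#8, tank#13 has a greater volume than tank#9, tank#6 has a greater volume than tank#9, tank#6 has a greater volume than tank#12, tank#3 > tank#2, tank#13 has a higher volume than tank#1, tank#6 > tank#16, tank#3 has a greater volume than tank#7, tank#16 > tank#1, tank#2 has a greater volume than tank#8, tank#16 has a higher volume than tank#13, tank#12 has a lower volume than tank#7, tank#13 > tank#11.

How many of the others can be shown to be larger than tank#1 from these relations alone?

6

The elements the relations force above tank#1 are tank#8, tank#2, tank#3, tank#13, tank#16, tank#6 — no chain reaches any other.
That is 6.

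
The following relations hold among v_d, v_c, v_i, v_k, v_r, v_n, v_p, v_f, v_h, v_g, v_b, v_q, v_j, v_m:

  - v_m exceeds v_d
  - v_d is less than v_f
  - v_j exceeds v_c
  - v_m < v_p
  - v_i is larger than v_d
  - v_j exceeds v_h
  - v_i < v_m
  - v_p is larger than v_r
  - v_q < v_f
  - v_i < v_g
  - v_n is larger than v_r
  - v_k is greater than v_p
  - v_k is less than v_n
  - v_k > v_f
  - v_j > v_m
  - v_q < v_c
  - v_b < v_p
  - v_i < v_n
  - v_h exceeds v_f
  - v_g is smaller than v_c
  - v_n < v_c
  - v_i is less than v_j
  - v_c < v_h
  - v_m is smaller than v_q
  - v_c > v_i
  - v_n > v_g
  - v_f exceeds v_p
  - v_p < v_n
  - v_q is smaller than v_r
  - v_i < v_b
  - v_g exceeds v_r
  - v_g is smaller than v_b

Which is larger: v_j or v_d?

Link the given pairs in sequence: v_d < v_i; v_i < v_m; v_m < v_q; v_q < v_r; v_r < v_g; v_g < v_b; v_b < v_p; v_p < v_f; v_f < v_k; v_k < v_n; v_n < v_c; v_c < v_h; v_h < v_j.
Together: v_d < v_i < v_m < v_q < v_r < v_g < v_b < v_p < v_f < v_k < v_n < v_c < v_h < v_j.
So v_d < v_j; v_j is the larger of the two.

v_j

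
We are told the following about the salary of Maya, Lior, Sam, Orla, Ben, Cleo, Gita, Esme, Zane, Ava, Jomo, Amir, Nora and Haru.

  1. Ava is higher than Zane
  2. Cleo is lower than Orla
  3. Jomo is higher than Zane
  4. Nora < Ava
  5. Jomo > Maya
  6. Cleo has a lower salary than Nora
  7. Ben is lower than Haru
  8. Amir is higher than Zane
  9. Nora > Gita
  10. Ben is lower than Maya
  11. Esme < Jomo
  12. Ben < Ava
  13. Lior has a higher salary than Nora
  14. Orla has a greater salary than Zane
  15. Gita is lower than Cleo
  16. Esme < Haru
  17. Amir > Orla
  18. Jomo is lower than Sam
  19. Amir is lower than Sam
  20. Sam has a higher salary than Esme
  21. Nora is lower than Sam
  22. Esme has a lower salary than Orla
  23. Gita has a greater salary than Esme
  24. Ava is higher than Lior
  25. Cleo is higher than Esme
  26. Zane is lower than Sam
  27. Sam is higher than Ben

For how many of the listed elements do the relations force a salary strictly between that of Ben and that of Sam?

2

The relations place Ben below Sam. An element lies strictly between them when it is forced above Ben and also forced below Sam.
Above Ben: {Maya, Jomo, Ava, Haru}. Below Sam: {Esme, Maya, Gita, Zane, Cleo, Nora, Jomo, Orla, Amir}.
Intersection: {Maya, Jomo} — 2.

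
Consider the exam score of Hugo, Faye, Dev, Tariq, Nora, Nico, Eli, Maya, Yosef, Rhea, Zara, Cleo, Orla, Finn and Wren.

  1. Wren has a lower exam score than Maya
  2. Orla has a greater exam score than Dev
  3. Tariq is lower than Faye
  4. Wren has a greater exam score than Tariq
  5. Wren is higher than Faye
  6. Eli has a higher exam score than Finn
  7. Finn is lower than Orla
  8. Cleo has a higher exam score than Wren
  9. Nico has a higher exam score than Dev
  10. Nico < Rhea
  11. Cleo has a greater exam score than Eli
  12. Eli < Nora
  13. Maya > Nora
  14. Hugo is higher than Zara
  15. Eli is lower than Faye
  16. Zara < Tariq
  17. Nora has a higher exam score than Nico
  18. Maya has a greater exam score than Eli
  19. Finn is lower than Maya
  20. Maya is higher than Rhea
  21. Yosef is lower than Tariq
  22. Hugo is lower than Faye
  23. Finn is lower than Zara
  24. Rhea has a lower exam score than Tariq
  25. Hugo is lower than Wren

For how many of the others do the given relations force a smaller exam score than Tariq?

6

The elements the relations force below Tariq are Finn, Dev, Nico, Rhea, Yosef, Zara — no chain reaches any other.
That is 6.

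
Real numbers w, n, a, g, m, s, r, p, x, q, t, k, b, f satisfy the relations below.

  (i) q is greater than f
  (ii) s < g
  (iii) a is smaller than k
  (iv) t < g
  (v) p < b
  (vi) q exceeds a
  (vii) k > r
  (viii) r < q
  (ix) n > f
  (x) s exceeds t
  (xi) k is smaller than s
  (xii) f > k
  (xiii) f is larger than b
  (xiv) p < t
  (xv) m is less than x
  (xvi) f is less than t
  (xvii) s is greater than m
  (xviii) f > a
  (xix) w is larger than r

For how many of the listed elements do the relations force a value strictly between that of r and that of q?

2

The relations place r below q. An element lies strictly between them when it is forced above r and also forced below q.
Above r: {k, w, f, n, t, s, g}. Below q: {a, p, k, b, f}.
Intersection: {k, f} — 2.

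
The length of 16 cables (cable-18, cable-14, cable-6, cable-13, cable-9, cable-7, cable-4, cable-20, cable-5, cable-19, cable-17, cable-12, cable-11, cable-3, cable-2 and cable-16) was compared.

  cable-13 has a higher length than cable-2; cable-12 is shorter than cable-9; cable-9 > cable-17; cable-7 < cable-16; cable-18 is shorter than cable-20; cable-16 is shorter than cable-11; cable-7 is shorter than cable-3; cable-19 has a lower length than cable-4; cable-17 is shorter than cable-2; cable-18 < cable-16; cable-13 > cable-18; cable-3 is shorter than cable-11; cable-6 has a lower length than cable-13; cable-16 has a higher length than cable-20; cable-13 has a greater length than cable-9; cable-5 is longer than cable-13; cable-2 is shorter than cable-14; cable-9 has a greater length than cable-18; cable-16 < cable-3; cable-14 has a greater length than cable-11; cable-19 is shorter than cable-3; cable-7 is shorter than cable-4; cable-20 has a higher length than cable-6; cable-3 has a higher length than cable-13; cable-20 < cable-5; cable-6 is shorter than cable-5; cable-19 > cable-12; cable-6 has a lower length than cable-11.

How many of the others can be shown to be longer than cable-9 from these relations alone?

5

The elements the relations force above cable-9 are cable-13, cable-3, cable-11, cable-14, cable-5 — no chain reaches any other.
That is 5.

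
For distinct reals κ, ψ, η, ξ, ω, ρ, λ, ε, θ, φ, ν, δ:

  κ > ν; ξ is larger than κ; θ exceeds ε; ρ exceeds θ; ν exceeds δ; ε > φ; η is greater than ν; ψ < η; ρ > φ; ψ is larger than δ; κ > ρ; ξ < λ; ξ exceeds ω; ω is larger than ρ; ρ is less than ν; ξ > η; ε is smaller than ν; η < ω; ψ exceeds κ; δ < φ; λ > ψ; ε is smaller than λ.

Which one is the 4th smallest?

The consecutive relations fix a unique order: δ < φ < ε < θ < ρ < ν < κ < ψ < η < ω < ξ < λ.
Counting 4 from the smallest end gives θ.

θ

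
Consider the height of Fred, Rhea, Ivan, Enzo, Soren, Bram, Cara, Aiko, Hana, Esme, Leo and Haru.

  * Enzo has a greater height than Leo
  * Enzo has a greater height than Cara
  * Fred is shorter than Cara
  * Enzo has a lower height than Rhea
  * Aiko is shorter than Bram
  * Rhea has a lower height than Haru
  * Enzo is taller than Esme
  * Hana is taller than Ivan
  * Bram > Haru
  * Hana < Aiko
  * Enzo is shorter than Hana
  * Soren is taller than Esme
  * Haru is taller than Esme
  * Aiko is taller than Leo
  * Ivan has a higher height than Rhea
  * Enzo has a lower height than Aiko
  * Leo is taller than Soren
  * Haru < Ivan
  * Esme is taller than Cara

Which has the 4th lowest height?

The consecutive relations fix a unique order: Fred < Cara < Esme < Soren < Leo < Enzo < Rhea < Haru < Ivan < Hana < Aiko < Bram.
The 4th smallest is Soren.

Soren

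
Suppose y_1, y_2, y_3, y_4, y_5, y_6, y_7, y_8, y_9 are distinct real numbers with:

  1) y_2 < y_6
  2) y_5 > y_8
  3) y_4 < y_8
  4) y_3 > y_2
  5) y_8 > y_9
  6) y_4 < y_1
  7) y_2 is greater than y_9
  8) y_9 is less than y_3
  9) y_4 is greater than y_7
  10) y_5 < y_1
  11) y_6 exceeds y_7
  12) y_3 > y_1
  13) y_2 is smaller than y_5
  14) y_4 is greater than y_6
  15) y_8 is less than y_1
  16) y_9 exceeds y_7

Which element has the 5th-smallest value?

y_4

The consecutive relations fix a unique order: y_7 < y_9 < y_2 < y_6 < y_4 < y_8 < y_5 < y_1 < y_3.
Counting 5 from the smallest end gives y_4.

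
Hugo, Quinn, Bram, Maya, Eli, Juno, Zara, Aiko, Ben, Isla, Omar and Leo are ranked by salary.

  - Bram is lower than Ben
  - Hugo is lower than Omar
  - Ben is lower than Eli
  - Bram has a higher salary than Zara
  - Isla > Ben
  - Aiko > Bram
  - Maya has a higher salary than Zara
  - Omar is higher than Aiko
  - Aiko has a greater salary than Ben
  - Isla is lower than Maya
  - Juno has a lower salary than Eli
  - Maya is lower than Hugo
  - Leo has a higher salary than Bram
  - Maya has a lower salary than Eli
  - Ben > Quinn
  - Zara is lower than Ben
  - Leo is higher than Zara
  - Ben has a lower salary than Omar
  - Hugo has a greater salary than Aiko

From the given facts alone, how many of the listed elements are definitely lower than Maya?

5

Directly below Maya: Zara, Isla.
One step further: Ben (3 so far).
One step further: Quinn, Bram (5 so far).
No other element is forced below Maya by the given relations, so the count is 5.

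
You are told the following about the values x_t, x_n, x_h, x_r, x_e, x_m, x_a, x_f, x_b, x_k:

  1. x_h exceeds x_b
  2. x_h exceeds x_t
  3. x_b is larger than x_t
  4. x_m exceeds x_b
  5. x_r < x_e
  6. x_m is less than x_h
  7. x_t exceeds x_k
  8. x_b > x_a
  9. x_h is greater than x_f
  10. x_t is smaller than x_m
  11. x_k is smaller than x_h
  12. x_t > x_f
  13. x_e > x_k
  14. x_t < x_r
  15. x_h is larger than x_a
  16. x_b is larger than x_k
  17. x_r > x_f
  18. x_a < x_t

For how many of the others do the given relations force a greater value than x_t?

5

The elements the relations force above x_t are x_r, x_b, x_m, x_e, x_h — no chain reaches any other.
That is 5.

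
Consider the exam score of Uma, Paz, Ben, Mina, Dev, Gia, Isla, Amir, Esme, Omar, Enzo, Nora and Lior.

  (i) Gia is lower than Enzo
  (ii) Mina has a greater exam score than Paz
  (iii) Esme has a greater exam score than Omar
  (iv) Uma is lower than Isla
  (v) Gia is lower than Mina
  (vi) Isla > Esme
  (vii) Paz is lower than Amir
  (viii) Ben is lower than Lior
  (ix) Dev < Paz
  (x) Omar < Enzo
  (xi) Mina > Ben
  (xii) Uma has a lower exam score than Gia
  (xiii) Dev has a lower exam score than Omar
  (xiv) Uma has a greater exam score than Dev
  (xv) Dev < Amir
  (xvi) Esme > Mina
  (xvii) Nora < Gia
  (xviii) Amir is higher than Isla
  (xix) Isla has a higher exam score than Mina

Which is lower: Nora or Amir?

Nora < Gia and Gia < Mina give Nora < Mina.
With Mina < Esme: Nora < Gia < Mina < Esme.
Then Esme < Isla extends the chain to Isla.
With Isla < Amir: Nora < Gia < Mina < Esme < Isla < Amir.
So Nora < Amir; Nora is the lower of the two.

Nora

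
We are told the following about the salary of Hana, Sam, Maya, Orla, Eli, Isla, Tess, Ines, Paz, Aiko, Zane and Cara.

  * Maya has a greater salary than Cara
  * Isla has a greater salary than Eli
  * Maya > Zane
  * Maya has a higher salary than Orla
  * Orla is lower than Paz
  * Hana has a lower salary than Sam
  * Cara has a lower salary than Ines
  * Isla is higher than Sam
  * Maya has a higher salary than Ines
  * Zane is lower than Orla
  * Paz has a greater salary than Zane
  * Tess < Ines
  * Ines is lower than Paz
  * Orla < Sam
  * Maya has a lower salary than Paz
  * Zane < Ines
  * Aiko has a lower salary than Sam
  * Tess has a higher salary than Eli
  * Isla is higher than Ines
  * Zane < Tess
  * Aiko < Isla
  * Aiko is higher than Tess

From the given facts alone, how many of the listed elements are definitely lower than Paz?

The elements the relations force below Paz are Eli, Zane, Tess, Cara, Ines, Orla, Maya — no chain reaches any other.
That is 7.

7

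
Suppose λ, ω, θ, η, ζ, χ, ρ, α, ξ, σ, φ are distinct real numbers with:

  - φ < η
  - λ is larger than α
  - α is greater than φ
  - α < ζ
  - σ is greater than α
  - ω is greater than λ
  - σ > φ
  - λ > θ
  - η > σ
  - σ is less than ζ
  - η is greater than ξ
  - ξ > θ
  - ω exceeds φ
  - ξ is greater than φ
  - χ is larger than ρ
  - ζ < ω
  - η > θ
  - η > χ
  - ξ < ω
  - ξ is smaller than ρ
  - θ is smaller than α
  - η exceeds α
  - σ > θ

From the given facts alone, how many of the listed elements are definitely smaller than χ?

Directly below χ: ρ.
One step further: ξ (2 so far).
One step further: θ, φ (4 so far).
Nothing else is reachable below χ; 4 in all.

4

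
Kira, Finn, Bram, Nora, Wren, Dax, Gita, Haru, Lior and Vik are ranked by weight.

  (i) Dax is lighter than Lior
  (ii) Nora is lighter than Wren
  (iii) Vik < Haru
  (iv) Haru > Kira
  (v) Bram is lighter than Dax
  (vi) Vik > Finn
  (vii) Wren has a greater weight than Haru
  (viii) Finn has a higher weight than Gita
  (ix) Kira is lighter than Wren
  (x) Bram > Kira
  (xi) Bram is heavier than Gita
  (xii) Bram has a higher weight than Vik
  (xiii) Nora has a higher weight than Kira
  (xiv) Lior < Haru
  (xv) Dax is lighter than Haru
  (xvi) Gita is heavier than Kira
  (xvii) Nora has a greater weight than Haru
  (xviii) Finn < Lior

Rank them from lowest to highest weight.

Each adjacent pair is fixed by a given relation: Kira < Gita; Gita < Finn; Finn < Vik; Vik < Bram; Bram < Dax; Dax < Lior; Lior < Haru; Haru < Nora; Nora < Wren. Chaining them end to end gives the full order.

Kira < Gita < Finn < Vik < Bram < Dax < Lior < Haru < Nora < Wren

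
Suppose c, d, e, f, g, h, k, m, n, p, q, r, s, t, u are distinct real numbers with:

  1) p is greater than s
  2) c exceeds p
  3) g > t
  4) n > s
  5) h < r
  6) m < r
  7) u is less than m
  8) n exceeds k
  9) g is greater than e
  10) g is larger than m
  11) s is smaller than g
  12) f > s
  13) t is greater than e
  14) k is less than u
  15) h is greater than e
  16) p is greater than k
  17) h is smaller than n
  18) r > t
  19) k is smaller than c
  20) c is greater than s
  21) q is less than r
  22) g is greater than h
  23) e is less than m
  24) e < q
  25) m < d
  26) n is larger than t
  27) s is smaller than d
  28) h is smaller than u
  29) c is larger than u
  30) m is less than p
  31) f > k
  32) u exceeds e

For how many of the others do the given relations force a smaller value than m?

Directly below m: e, u.
One step further: k, h (4 so far).
No other element is forced below m by the given relations, so the count is 4.

4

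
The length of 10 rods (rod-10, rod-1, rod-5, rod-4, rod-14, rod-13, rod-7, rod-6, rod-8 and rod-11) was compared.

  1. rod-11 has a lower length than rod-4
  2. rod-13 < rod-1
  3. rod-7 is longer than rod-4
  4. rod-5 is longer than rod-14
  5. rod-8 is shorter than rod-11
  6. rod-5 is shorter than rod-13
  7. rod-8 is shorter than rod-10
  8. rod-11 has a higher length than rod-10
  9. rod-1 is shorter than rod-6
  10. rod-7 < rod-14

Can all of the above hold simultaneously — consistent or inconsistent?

consistent

The single ordering rod-8 < rod-10 < rod-11 < rod-4 < rod-7 < rod-14 < rod-5 < rod-13 < rod-1 < rod-6 satisfies every listed relation, so no contradiction arises.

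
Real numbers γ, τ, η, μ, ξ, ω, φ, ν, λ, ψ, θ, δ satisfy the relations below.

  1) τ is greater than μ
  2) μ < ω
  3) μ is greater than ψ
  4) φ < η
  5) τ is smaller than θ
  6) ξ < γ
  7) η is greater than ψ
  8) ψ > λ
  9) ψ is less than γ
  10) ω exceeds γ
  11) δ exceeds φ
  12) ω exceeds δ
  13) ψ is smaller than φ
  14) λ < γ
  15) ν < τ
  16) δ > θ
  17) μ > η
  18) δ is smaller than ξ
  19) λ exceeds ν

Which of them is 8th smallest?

θ

Piecing the relations together gives one ordering: ν < λ < ψ < φ < η < μ < τ < θ < δ < ξ < γ < ω.
The 8th smallest is θ.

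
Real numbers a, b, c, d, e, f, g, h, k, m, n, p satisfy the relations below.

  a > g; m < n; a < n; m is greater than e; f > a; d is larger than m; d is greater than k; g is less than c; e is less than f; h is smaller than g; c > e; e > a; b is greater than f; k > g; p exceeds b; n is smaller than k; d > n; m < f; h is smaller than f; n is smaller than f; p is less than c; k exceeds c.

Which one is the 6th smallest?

n

The consecutive relations fix a unique order: h < g < a < e < m < n < f < b < p < c < k < d.
Counting 6 from the smallest end gives n.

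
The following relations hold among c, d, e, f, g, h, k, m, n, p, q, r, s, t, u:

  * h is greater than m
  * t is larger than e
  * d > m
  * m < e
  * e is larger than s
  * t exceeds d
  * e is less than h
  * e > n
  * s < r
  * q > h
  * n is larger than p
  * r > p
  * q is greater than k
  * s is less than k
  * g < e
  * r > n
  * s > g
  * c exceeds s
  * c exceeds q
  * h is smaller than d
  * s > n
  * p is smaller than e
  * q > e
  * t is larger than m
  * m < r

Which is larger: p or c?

p < n and n < s give p < s.
Then s < e extends the chain to e.
With e < h: p < n < s < e < h.
With h < q: p < n < s < e < h < q.
With q < c: p < n < s < e < h < q < c.
So p < c; c is the larger of the two.

c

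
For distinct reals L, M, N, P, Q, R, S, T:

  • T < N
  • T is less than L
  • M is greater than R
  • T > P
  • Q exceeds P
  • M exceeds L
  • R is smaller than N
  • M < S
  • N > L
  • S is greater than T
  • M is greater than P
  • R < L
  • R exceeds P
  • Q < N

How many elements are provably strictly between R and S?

2

The relations place R below S. An element lies strictly between them when it is forced above R and also forced below S.
Above R: {L, N, M}. Below S: {P, T, L, M}.
Intersection: {L, M} — 2.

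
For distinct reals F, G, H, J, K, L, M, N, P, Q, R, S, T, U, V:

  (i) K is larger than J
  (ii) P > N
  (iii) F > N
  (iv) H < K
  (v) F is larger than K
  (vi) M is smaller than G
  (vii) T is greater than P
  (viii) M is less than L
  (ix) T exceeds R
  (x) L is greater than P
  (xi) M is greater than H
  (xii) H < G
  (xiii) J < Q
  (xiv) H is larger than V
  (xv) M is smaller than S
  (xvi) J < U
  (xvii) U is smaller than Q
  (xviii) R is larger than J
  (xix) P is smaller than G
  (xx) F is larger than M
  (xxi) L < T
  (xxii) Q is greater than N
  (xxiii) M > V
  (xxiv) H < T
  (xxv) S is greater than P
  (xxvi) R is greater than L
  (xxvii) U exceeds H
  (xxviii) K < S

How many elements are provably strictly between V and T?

Chaining upward from V reaches: H, M, G, K, L, F, R, U, Q, S.
Chaining downward from T reaches: J, H, M, N, P, L, R.
Strictly between V and T are those in both lists: H, M, L, R — 4 elements.

4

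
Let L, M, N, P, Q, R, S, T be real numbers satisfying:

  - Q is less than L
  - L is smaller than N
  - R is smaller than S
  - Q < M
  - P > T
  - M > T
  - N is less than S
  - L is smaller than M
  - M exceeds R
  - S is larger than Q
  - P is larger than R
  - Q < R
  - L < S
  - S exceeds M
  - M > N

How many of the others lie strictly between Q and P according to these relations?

1

Chaining upward from Q reaches: R, L, N, M, S.
Chaining downward from P reaches: R, T.
Strictly between Q and P are those in both lists: R — 1 element.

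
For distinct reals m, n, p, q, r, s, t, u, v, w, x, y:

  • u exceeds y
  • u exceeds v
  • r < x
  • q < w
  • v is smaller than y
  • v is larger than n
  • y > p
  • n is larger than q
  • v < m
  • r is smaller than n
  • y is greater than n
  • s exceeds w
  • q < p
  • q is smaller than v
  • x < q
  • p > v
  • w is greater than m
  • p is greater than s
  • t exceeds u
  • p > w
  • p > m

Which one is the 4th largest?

The consecutive relations fix a unique order: r < x < q < n < v < m < w < s < p < y < u < t.
Counting 4 from the largest end gives p.

p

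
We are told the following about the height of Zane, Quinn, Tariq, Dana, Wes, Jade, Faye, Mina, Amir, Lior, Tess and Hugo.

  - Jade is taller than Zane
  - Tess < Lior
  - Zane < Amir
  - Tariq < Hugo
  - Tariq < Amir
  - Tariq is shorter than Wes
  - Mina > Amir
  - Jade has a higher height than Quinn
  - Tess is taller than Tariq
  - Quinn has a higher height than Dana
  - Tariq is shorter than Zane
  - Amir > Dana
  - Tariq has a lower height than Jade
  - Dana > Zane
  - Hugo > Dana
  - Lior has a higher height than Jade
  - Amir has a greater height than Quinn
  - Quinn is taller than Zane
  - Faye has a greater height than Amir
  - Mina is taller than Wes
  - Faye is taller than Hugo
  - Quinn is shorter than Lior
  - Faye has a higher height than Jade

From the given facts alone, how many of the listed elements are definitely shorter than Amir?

4

Directly below Amir: Tariq, Zane, Dana, Quinn.
No other element is forced below Amir by the given relations, so the count is 4.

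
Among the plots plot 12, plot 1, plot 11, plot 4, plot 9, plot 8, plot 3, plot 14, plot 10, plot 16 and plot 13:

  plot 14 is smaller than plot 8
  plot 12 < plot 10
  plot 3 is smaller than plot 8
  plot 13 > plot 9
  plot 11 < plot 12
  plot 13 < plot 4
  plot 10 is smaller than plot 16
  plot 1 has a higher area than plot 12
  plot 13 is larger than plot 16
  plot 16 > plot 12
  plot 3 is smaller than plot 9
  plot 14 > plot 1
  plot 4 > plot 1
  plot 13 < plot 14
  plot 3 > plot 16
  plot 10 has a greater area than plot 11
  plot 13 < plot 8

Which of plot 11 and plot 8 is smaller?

plot 11 < plot 12 and plot 12 < plot 10 give plot 11 < plot 10.
Then plot 10 < plot 16 extends the chain to plot 16.
With plot 16 < plot 3: plot 11 < plot 12 < plot 10 < plot 16 < plot 3.
With plot 3 < plot 9: plot 11 < plot 12 < plot 10 < plot 16 < plot 3 < plot 9.
Then plot 9 < plot 13 extends the chain to plot 13.
With plot 13 < plot 14: plot 11 < plot 12 < plot 10 < plot 16 < plot 3 < plot 9 < plot 13 < plot 14.
With plot 14 < plot 8: plot 11 < plot 12 < plot 10 < plot 16 < plot 3 < plot 9 < plot 13 < plot 14 < plot 8.
So plot 11 < plot 8; plot 11 is the smaller of the two.

plot 11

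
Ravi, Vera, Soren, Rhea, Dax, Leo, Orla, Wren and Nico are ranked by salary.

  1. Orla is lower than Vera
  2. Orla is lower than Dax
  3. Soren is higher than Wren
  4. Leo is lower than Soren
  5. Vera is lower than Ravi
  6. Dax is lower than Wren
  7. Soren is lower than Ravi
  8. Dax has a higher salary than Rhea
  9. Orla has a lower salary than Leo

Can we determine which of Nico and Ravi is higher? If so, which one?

Following every chain through Ravi: below Ravi we get Rhea, Orla, Vera, Leo, Dax, Wren, Soren.
Nico is not reached, and no chain runs the other way from Nico to Ravi.
So the given relations leave the order of Ravi and Nico undetermined.

undetermined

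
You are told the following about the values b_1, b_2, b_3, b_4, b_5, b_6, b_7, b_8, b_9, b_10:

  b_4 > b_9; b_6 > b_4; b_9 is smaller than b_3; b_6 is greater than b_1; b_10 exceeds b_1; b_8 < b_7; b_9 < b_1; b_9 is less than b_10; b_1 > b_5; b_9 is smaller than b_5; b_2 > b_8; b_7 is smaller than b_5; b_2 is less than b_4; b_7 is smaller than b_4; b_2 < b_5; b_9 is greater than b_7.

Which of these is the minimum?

b_8

Chaining upward from b_8: directly above it, b_7, b_2; then b_9, b_5, b_4; then b_1, b_10, b_6, b_3.
That covers every other element, and nothing is given below b_8, so b_8 is the minimum.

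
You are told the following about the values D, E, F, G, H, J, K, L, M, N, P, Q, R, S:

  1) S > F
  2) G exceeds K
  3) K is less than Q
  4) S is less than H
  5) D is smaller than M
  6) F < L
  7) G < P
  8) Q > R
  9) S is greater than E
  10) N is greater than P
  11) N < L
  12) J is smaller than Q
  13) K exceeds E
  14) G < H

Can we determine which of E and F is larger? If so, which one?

Following every chain through E: above E we get K, G, P, N, Q, L, S, H.
F is not reached, and no chain runs the other way from F to E.
So the given relations leave the order of E and F undetermined.

undetermined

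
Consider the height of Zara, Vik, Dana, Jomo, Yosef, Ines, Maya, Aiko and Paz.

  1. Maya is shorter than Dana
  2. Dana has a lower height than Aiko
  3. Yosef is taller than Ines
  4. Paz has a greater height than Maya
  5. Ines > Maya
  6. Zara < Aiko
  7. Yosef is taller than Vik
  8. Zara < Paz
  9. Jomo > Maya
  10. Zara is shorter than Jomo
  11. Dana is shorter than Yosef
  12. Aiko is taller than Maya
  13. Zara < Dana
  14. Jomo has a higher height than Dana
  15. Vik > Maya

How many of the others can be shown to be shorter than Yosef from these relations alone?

The elements the relations force below Yosef are Maya, Zara, Dana, Vik, Ines — no chain reaches any other.
That is 5.

5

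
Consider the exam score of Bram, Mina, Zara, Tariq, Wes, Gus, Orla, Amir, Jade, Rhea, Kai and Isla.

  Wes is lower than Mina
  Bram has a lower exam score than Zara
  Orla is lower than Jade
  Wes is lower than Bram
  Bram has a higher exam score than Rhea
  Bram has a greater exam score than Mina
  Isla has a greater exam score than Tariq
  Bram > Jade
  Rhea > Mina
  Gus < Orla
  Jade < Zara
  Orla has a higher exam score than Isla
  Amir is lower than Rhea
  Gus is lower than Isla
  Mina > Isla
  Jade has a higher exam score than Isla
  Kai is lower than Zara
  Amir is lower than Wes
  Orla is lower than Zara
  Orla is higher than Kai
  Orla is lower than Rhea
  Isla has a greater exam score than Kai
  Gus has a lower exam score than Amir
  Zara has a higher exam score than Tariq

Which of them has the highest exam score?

Zara

Chaining downward from Zara: directly below it, Tariq, Kai, Orla, Jade, Bram; then Gus, Isla, Wes, Mina, Rhea; then Amir.
That covers every other element, and nothing is given above Zara, so Zara is the highest exam score.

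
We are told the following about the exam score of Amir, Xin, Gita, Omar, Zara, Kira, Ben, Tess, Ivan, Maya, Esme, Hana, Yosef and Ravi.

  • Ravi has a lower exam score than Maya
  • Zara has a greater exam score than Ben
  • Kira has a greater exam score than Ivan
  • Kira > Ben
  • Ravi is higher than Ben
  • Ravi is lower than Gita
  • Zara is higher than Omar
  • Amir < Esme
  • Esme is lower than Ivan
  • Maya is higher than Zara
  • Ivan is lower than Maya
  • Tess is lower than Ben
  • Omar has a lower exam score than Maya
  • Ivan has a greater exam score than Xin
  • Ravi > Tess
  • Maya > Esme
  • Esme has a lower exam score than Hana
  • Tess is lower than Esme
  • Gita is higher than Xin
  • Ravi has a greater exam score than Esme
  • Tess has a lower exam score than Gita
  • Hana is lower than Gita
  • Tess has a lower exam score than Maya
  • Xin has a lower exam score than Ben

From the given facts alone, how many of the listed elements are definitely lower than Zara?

4

Directly below Zara: Ben, Omar.
One step further: Tess, Xin (4 so far).
Nothing else is reachable below Zara; 4 in all.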